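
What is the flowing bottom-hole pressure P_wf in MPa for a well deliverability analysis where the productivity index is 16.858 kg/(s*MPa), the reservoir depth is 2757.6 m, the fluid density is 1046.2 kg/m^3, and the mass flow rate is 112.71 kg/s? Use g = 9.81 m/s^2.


Step 1: P_i = rho*g*h/1e6 = 1046.2*9.81*2757.6/1e6 = 28.30186 MPa
Step 2: P_wf = P_i - mdot/PI = 28.30186 - 112.71/16.858 = 21.616 MPa
P_wf = 21.616 MPa


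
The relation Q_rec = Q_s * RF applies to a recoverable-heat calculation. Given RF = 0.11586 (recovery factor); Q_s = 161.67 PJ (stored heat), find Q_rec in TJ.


Q_rec = Q_s * RF
Q_rec = 161.67 * 0.11586
Q_rec = 18.73109 PJ
Convert: 18.73109 PJ * 1000.0 = 18731 TJ
Q_rec = 18731 TJ


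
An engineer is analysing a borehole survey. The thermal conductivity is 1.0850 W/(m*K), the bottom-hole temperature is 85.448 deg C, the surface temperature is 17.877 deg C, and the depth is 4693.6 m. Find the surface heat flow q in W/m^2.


Step 1: grad = (T_d - T_surf)/d * 1000 = (85.448 - 17.877)/4693.6 * 1000 = 14.39641 deg C/km
Step 2: q = k * grad / 1000 = 1.085 * 14.39641 / 1000 = 0.015620 W/m^2
q = 0.015620 W/m^2


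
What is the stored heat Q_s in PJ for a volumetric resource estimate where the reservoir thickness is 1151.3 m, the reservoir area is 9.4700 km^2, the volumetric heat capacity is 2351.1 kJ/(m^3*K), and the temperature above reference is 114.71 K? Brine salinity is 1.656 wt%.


Step 1: Vr = A*1e6*hr = 9.47*1e6*1151.3 = 1.090281e+10 m^3
Step 2: Q_s = Vr*rhoc*dT/1e12 = 1.090281e+10*2351.1*114.71/1e12 = 2940.4 PJ
Q_s = 2940.4 PJ


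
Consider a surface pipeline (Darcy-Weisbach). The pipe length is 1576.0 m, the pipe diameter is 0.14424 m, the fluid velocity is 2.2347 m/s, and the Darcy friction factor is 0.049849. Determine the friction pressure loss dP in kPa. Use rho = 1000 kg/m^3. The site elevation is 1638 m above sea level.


dP = f * (L/D) * (rho*vel^2/2) / 1000
dP = 0.049849 * (1576.0/0.14424) * (1000*2.2347^2/2) / 1000
dP = 1360.0 kPa


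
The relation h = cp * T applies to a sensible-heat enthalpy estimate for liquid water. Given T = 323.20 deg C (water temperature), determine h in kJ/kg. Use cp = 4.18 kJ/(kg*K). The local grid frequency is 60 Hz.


h = cp * T
h = 4.18 * 323.20
h = 1351.0 kJ/kg


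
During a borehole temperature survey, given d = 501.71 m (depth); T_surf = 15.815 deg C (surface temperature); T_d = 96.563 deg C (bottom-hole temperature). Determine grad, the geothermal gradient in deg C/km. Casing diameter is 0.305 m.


grad = (T_d - T_surf) / d * 1000
grad = (96.563 - 15.815) / 501.71 * 1000
grad = 160.95 deg C/km


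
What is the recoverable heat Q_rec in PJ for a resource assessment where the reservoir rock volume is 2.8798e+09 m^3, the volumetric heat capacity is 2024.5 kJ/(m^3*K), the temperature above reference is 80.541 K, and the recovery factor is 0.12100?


Step 1: Q_s = Vr*rhoc*dT/1e12 = 2.8798e+09*2024.5*80.541/1e12 = 469.5665 PJ
Step 2: Q_rec = Q_s * RF = 469.5665 * 0.121 = 56.818 PJ
Q_rec = 56.818 PJ


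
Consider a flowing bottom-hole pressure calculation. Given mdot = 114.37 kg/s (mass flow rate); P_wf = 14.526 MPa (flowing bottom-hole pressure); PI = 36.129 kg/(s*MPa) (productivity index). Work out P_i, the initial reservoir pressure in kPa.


P_i = P_wf + mdot / PI
P_i = 14.526 + 114.37 / 36.129
P_i = 17.69160 MPa
Convert: 17.69160 MPa * 1000.0 = 17692 kPa
P_i = 17692 kPa


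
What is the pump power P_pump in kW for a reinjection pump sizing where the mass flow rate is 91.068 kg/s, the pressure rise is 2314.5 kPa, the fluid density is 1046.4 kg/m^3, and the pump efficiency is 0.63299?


P_pump = mdot * dP / (rho * eta)
P_pump = 91.068 * 2314.5 / (1046.4 * 0.63299)
P_pump = 318.22 kW


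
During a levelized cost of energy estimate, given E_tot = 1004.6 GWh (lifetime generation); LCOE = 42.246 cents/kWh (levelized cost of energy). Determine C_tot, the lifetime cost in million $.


C_tot = LCOE / 100 * E_tot
C_tot = 42.246 / 100 * 1004.6
C_tot = 424.40 million $


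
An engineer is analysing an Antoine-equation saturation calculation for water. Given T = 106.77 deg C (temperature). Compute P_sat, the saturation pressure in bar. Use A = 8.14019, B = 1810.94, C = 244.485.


P_sat = 10^(A - B/(C + T)) / 760 * 0.101325
P_sat = 10^(8.14019 - 1810.94/(244.485 + 106.77)) / 760 * 0.101325
P_sat = 0.1286665 MPa
Convert: 0.1286665 MPa * 10.0 = 1.2867 bar
P_sat = 1.2867 bar


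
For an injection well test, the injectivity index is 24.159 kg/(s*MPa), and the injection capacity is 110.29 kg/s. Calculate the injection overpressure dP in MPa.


dP = mdot * 1000 / II
dP = 110.29 * 1000 / 24.159
dP = 4565.172 kPa
Convert: 4565.172 kPa * 0.001 = 4.5652 MPa
dP = 4.5652 MPa


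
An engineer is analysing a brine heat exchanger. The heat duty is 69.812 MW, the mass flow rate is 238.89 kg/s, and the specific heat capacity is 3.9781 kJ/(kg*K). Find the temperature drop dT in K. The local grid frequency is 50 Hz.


dT = Q * 1000 / (mdot * cp)
dT = 69.812 * 1000 / (238.89 * 3.9781)
dT = 73.461 K


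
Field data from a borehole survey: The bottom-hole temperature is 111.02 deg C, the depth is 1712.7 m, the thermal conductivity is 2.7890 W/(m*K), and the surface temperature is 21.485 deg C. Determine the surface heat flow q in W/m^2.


Step 1: grad = (T_d - T_surf)/d * 1000 = (111.02 - 21.485)/1712.7 * 1000 = 52.27711 deg C/km
Step 2: q = k * grad / 1000 = 2.789 * 52.27711 / 1000 = 0.14580 W/m^2
q = 0.14580 W/m^2


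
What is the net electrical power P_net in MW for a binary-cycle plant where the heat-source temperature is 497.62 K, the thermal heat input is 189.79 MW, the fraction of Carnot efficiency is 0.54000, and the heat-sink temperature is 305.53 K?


Step 1: eta = (1 - Tc/Th)*f = (1 - 305.53/497.62)*0.54 = 0.2084494
Step 2: P_net = eta * Q_in = 0.2084494 * 189.79 = 39.562 MW
P_net = 39.562 MW


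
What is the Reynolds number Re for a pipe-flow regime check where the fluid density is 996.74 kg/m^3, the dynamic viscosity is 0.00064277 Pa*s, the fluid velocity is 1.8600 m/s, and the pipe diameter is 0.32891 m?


Re = rho * vel * D / mu
Re = 996.74 * 1.8600 * 0.32891 / 0.00064277
Re = 9.4867e+05


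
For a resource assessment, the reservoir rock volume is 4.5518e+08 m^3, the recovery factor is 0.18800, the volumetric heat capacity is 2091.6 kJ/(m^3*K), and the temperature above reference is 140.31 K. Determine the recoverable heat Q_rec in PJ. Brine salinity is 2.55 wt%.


Step 1: Q_s = Vr*rhoc*dT/1e12 = 4.5518e+08*2091.6*140.31/1e12 = 133.5828 PJ
Step 2: Q_rec = Q_s * RF = 133.5828 * 0.188 = 25.114 PJ
Q_rec = 25.114 PJ


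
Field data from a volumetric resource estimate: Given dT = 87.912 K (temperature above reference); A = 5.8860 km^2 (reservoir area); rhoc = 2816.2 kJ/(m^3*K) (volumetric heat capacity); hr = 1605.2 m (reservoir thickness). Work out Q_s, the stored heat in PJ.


Step 1: Vr = A*1e6*hr = 5.886*1e6*1605.2 = 9.448207e+09 m^3
Step 2: Q_s = Vr*rhoc*dT/1e12 = 9.448207e+09*2816.2*87.912/1e12 = 2339.2 PJ
Q_s = 2339.2 PJ


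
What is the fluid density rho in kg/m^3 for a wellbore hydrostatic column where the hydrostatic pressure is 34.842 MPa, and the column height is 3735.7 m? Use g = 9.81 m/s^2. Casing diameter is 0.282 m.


rho = P * 1e6 / (g * h)
rho = 34.842 * 1e6 / (9.81 * 3735.7)
rho = 950.74 kg/m^3


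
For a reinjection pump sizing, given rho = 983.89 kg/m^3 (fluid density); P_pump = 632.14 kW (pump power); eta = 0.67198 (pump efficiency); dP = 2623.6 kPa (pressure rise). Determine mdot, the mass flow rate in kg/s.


mdot = P_pump * rho * eta / dP
mdot = 632.14 * 983.89 * 0.67198 / 2623.6
mdot = 159.30 kg/s


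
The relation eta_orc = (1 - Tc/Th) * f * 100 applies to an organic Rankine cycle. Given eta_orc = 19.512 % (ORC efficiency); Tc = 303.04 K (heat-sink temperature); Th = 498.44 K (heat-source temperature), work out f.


f = (eta_orc/100) / (1 - Tc/Th)
f = (19.512/100) / (1 - 303.04/498.44)
f = 0.49773


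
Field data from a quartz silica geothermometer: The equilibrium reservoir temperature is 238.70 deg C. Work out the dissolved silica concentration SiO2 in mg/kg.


SiO2 = 10^(5.19 - 1309/(T_eq + 273.15))
SiO2 = 10^(5.19 - 1309/(238.70 + 273.15))
SiO2 = 429.15 mg/kg


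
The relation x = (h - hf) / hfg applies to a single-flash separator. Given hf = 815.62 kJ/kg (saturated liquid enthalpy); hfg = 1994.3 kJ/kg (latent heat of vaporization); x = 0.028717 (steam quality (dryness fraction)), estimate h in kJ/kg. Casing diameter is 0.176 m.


h = hf + x * hfg
h = 815.62 + 0.028717 * 1994.3
h = 872.89 kJ/kg


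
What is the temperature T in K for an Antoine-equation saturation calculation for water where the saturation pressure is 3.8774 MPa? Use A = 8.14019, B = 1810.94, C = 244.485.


T = B / (A - log10(P_sat * 760 / 0.101325)) - C
T = 1810.94 / (8.14019 - log10(3.8774 * 760 / 0.101325)) - 244.485
T = 248.0797 deg C
Convert to K: 248.0797 + 273.15 = 521.23 K
T = 521.23 K


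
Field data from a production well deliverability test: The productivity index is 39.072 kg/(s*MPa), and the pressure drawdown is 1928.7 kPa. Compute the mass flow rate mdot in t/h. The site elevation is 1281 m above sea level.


mdot = PI * dP / 1000
mdot = 39.072 * 1928.7 / 1000
mdot = 75.35817 kg/s
Convert: 75.35817 kg/s * 3.6 = 271.29 t/h
mdot = 271.29 t/h


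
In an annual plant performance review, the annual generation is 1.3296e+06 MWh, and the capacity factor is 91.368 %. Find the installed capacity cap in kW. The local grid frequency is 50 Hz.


cap = E_a / (CF/100 * 8760)
cap = 1.3296e+06 / (91.368/100 * 8760)
cap = 166.1203 MW
Convert: 166.1203 MW * 1000.0 = 1.6612e+05 kW
cap = 1.6612e+05 kW


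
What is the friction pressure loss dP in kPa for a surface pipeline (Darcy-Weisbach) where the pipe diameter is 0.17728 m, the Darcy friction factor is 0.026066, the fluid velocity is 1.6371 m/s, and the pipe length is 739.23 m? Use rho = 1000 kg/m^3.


dP = f * (L/D) * (rho*vel^2/2) / 1000
dP = 0.026066 * (739.23/0.17728) * (1000*1.6371^2/2) / 1000
dP = 145.65 kPa


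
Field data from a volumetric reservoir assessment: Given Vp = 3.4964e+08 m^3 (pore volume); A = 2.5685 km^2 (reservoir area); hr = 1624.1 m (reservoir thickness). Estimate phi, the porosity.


phi = Vp / (A * 1e6 * hr)
phi = 3.4964e+08 / (2.5685 * 1e6 * 1624.1)
phi = 0.083816


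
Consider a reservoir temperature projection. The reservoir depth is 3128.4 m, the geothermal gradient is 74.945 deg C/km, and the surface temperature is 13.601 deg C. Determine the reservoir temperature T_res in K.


T_res = T_surf + grad * d / 1000
T_res = 13.601 + 74.945 * 3128.4 / 1000
T_res = 248.0589 deg C
Convert to K: 248.0589 + 273.15 = 521.21 K
T_res = 521.21 K


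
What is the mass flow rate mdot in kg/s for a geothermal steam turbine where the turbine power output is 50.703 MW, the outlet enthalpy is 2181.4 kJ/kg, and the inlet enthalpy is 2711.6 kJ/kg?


mdot = P * 1000 / (h_in - h_out)
mdot = 50.703 * 1000 / (2711.6 - 2181.4)
mdot = 95.630 kg/s


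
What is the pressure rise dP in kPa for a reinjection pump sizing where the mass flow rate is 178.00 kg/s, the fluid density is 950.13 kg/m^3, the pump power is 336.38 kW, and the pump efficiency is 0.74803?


dP = P_pump * rho * eta / mdot
dP = 336.38 * 950.13 * 0.74803 / 178.00
dP = 1343.1 kPa


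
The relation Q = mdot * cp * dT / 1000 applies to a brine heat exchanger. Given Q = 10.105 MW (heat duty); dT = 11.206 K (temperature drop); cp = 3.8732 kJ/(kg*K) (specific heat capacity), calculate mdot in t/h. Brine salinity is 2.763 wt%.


mdot = Q * 1000 / (cp * dT)
mdot = 10.105 * 1000 / (3.8732 * 11.206)
mdot = 232.8176 kg/s
Convert: 232.8176 kg/s * 3.6 = 838.14 t/h
mdot = 838.14 t/h


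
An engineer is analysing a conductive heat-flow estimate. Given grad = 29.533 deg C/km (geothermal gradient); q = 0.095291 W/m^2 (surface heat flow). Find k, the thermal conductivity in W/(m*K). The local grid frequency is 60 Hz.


k = q * 1000 / grad
k = 0.095291 * 1000 / 29.533
k = 3.2266 W/(m*K)


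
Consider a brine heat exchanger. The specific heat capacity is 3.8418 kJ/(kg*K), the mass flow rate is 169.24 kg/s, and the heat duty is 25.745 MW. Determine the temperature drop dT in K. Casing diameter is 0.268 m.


dT = Q * 1000 / (mdot * cp)
dT = 25.745 * 1000 / (169.24 * 3.8418)
dT = 39.596 K


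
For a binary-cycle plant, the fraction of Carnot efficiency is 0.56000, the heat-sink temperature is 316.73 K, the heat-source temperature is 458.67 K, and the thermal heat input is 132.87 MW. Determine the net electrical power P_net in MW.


Step 1: eta = (1 - Tc/Th)*f = (1 - 316.73/458.67)*0.56 = 0.1732976
Step 2: P_net = eta * Q_in = 0.1732976 * 132.87 = 23.026 MW
P_net = 23.026 MW


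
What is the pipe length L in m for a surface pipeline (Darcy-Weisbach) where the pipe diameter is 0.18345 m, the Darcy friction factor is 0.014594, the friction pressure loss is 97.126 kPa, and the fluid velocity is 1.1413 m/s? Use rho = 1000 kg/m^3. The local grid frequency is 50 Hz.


L = dP*1000*D / (f*rho*vel^2/2)
L = 97.126*1000*0.18345 / (0.014594*1000*1.1413^2/2)
L = 1874.6 m


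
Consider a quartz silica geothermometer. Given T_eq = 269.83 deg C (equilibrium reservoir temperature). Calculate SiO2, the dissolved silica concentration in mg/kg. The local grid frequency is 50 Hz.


SiO2 = 10^(5.19 - 1309/(T_eq + 273.15))
SiO2 = 10^(5.19 - 1309/(269.83 + 273.15))
SiO2 = 601.49 mg/kg


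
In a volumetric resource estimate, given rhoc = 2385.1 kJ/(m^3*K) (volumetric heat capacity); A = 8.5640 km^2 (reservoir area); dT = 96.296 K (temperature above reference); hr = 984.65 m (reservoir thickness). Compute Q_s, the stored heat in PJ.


Step 1: Vr = A*1e6*hr = 8.564*1e6*984.65 = 8.432543e+09 m^3
Step 2: Q_s = Vr*rhoc*dT/1e12 = 8.432543e+09*2385.1*96.296/1e12 = 1936.7 PJ
Q_s = 1936.7 PJ


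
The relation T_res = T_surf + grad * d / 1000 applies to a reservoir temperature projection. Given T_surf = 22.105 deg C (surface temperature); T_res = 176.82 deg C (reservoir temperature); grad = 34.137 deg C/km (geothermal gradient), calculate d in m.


d = (T_res - T_surf) / grad * 1000
d = (176.82 - 22.105) / 34.137 * 1000
d = 4532.2 m


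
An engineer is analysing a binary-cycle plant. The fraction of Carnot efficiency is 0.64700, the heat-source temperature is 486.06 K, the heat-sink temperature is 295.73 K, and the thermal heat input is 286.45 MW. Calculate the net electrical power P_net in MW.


Step 1: eta = (1 - Tc/Th)*f = (1 - 295.73/486.06)*0.647 = 0.2533504
Step 2: P_net = eta * Q_in = 0.2533504 * 286.45 = 72.572 MW
P_net = 72.572 MW


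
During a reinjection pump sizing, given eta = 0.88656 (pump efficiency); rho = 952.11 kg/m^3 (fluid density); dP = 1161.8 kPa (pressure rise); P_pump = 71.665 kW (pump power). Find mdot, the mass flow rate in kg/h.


mdot = P_pump * rho * eta / dP
mdot = 71.665 * 952.11 * 0.88656 / 1161.8
mdot = 52.06801 kg/s
Convert: 52.06801 kg/s * 3600.0 = 1.8744e+05 kg/h
mdot = 1.8744e+05 kg/h


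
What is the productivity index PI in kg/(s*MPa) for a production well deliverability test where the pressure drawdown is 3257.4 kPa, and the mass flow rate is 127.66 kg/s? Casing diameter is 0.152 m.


PI = mdot * 1000 / dP
PI = 127.66 * 1000 / 3257.4
PI = 39.191 kg/(s*MPa)


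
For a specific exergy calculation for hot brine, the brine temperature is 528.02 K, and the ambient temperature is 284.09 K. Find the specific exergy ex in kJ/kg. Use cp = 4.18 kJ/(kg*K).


ex = cp * ((T_b - T_0) - T_0 * ln(T_b/T_0))
ex = 4.18 * ((528.02 - 284.09) - 284.09 * ln(528.02/284.09))
ex = 283.57 kJ/kg


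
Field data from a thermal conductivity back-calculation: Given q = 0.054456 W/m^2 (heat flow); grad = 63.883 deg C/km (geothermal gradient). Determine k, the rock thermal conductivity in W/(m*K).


k = q / (grad / 1000)
k = 0.054456 / (63.883 / 1000)
k = 0.85243 W/(m*K)


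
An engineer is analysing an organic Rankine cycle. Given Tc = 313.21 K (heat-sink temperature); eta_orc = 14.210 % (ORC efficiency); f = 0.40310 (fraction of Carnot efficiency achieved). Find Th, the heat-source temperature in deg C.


Th = Tc / (1 - (eta_orc/100)/f)
Th = 313.21 / (1 - (14.210/100)/0.40310)
Th = 483.7354 K
Convert to deg C: 483.7354 - 273.15 = 210.59 deg C
Th = 210.59 deg C


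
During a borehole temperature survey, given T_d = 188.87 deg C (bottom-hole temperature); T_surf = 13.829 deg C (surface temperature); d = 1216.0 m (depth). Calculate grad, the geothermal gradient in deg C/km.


grad = (T_d - T_surf) / d * 1000
grad = (188.87 - 13.829) / 1216.0 * 1000
grad = 143.95 deg C/km


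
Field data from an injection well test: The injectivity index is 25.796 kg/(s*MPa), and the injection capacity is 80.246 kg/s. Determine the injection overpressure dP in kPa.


dP = mdot * 1000 / II
dP = 80.246 * 1000 / 25.796
dP = 3110.8 kPa


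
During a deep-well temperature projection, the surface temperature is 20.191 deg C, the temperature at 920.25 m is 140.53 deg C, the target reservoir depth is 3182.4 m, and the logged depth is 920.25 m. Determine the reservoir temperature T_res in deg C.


Step 1: grad = (T_d1 - T_surf)/d1 * 1000 = (140.53 - 20.191)/920.25 * 1000 = 130.7677 deg C/km
Step 2: T_res = T_surf + grad*d2/1000 = 20.191 + 130.7677*3182.4/1000 = 436.35 deg C
T_res = 436.35 deg C


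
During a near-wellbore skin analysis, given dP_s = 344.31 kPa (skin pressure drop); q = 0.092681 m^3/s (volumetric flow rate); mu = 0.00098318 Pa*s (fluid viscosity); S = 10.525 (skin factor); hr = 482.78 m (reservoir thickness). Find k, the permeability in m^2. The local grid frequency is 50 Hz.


k = S*q*mu / (2*pi*dP_s*1000*hr)
k = 10.525*0.092681*0.00098318 / (2*pi*344.31*1000*482.78)
k = 9.1826e-13 m^2


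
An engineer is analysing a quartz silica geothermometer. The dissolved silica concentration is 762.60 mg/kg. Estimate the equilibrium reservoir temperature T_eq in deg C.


T_eq = 1309 / (5.19 - log10(SiO2)) - 273.15
T_eq = 1309 / (5.19 - log10(762.60)) - 273.15
T_eq = 294.08 deg C


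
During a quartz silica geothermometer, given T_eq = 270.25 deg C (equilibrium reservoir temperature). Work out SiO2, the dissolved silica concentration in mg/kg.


SiO2 = 10^(5.19 - 1309/(T_eq + 273.15))
SiO2 = 10^(5.19 - 1309/(270.25 + 273.15))
SiO2 = 604.08 mg/kg


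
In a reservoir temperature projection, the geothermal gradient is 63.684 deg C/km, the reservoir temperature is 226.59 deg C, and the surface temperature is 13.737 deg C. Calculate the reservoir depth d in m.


d = (T_res - T_surf) / grad * 1000
d = (226.59 - 13.737) / 63.684 * 1000
d = 3342.3 m


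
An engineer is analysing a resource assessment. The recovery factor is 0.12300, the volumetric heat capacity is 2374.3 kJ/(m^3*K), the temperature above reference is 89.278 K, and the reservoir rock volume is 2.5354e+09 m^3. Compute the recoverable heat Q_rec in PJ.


Step 1: Q_s = Vr*rhoc*dT/1e12 = 2.5354e+09*2374.3*89.278/1e12 = 537.4357 PJ
Step 2: Q_rec = Q_s * RF = 537.4357 * 0.123 = 66.105 PJ
Q_rec = 66.105 PJ


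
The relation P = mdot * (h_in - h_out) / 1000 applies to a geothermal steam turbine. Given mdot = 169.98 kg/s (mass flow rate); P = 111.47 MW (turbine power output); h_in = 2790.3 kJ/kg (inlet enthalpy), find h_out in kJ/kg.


h_out = h_in - P * 1000 / mdot
h_out = 2790.3 - 111.47 * 1000 / 169.98
h_out = 2134.5 kJ/kg


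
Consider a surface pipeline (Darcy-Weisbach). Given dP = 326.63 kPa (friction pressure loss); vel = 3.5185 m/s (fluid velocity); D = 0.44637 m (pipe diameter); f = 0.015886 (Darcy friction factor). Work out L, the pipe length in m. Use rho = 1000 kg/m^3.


L = dP*1000*D / (f*rho*vel^2/2)
L = 326.63*1000*0.44637 / (0.015886*1000*3.5185^2/2)
L = 1482.7 m


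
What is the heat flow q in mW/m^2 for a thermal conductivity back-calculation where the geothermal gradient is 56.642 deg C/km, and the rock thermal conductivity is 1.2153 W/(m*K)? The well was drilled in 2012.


q = k * grad / 1000
q = 1.2153 * 56.642 / 1000
q = 0.06883702 W/m^2
Convert: 0.06883702 W/m^2 * 1000.0 = 68.837 mW/m^2
q = 68.837 mW/m^2


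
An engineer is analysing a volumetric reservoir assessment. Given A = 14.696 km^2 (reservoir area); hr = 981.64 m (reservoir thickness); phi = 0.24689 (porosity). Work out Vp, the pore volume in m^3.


Vp = A * 1e6 * hr * phi
Vp = 14.696 * 1e6 * 981.64 * 0.24689
Vp = 3.5617e+09 m^3


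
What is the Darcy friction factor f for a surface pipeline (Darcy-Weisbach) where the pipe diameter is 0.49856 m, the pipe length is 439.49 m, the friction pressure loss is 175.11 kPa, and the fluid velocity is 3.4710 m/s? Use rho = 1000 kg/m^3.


f = dP*1000 / ((L/D)*(rho*vel^2/2))
f = 175.11*1000 / ((439.49/0.49856)*(1000*3.4710^2/2))
f = 0.032976


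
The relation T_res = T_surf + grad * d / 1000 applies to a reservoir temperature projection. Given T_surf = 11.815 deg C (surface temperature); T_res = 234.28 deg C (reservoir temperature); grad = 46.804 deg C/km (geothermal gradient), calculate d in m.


d = (T_res - T_surf) / grad * 1000
d = (234.28 - 11.815) / 46.804 * 1000
d = 4753.1 m


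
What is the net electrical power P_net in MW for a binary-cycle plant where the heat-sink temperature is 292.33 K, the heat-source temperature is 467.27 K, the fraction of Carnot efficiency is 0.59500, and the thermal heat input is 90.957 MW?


Step 1: eta = (1 - Tc/Th)*f = (1 - 292.33/467.27)*0.595 = 0.2227605
Step 2: P_net = eta * Q_in = 0.2227605 * 90.957 = 20.262 MW
P_net = 20.262 MW


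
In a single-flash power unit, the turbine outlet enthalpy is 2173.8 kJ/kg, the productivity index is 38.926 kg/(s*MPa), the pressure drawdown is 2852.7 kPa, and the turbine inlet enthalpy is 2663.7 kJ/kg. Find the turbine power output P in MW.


Step 1: mdot = PI * dP / 1000 = 38.926 * 2852.7 / 1000 = 111.0442 kg/s
Step 2: P = mdot*(h_in - h_out)/1000 = 111.0442*(2663.7 - 2173.8)/1000 = 54.401 MW
P = 54.401 MW


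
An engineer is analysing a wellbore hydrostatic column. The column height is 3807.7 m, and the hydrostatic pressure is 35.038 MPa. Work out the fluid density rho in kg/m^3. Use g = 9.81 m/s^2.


rho = P * 1e6 / (g * h)
rho = 35.038 * 1e6 / (9.81 * 3807.7)
rho = 938.01 kg/m^3


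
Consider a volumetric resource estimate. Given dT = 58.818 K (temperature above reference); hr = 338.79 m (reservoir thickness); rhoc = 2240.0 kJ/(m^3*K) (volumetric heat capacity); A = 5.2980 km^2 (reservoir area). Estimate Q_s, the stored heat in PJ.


Step 1: Vr = A*1e6*hr = 5.298*1e6*338.79 = 1.794909e+09 m^3
Step 2: Q_s = Vr*rhoc*dT/1e12 = 1.794909e+09*2240.0*58.818/1e12 = 236.48 PJ
Q_s = 236.48 PJ


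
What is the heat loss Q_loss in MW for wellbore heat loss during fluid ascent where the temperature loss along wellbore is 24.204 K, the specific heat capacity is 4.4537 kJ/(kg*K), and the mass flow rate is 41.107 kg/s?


Q_loss = mdot * cp * dT
Q_loss = 41.107 * 4.4537 * 24.204
Q_loss = 4431.226 kW
Convert: 4431.226 kW * 0.001 = 4.4312 MW
Q_loss = 4.4312 MW


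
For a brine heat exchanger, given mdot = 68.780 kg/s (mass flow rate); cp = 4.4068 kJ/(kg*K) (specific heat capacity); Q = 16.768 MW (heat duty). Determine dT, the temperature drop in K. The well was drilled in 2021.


dT = Q * 1000 / (mdot * cp)
dT = 16.768 * 1000 / (68.780 * 4.4068)
dT = 55.322 K


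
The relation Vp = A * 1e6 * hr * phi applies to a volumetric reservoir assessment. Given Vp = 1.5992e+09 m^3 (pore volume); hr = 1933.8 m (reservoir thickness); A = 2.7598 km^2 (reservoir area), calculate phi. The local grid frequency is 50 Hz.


phi = Vp / (A * 1e6 * hr)
phi = 1.5992e+09 / (2.7598 * 1e6 * 1933.8)
phi = 0.29965


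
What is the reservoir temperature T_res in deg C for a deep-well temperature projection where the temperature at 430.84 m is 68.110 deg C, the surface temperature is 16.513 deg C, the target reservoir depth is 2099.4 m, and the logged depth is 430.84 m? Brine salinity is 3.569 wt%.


Step 1: grad = (T_d1 - T_surf)/d1 * 1000 = (68.11 - 16.513)/430.84 * 1000 = 119.7591 deg C/km
Step 2: T_res = T_surf + grad*d2/1000 = 16.513 + 119.7591*2099.4/1000 = 267.94 deg C
T_res = 267.94 deg C


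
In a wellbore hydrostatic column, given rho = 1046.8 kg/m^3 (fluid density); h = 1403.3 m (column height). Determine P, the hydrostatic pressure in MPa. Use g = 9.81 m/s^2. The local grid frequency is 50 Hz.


P = rho * g * h / 1e6
P = 1046.8 * 9.81 * 1403.3 / 1e6
P = 14.411 MPa


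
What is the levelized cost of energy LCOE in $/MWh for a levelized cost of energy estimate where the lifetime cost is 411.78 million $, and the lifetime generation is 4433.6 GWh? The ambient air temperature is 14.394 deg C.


LCOE = C_tot / E_tot * 100
LCOE = 411.78 / 4433.6 * 100
LCOE = 9.287712 cents/kWh
Convert: 9.287712 cents/kWh * 10.0 = 92.877 $/MWh
LCOE = 92.877 $/MWh


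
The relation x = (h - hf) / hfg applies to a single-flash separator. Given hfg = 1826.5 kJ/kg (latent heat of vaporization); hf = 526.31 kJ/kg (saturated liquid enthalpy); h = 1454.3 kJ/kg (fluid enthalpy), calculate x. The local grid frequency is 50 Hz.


x = (h - hf) / hfg
x = (1454.3 - 526.31) / 1826.5
x = 0.50807


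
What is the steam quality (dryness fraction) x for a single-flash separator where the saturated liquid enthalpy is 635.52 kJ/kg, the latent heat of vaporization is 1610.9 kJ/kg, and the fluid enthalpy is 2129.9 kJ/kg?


x = (h - hf) / hfg
x = (2129.9 - 635.52) / 1610.9
x = 0.92767


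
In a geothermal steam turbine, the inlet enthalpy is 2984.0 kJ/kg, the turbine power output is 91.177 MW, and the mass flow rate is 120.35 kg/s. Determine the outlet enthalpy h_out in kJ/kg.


h_out = h_in - P * 1000 / mdot
h_out = 2984.0 - 91.177 * 1000 / 120.35
h_out = 2226.4 kJ/kg


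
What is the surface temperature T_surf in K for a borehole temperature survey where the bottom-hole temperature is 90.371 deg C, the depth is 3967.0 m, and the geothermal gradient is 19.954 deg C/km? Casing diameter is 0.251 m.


T_surf = T_d - grad * d / 1000
T_surf = 90.371 - 19.954 * 3967.0 / 1000
T_surf = 11.21348 deg C
Convert to K: 11.21348 + 273.15 = 284.36 K
T_surf = 284.36 K


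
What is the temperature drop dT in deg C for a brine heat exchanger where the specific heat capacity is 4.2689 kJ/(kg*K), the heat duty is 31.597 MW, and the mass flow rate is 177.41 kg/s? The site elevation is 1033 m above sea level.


dT = Q * 1000 / (mdot * cp)
dT = 31.597 * 1000 / (177.41 * 4.2689)
dT = 41.72072 K
Convert (temperature difference, 1 K = 1 deg C): 41.72072 K = 41.72072 deg C
dT = 41.721 deg C


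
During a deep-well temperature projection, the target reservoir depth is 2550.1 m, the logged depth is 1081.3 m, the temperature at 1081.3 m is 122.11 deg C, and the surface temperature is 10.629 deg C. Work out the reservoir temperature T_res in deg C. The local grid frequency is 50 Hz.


Step 1: grad = (T_d1 - T_surf)/d1 * 1000 = (122.11 - 10.629)/1081.3 * 1000 = 103.0990 deg C/km
Step 2: T_res = T_surf + grad*d2/1000 = 10.629 + 103.0990*2550.1/1000 = 273.54 deg C
T_res = 273.54 deg C


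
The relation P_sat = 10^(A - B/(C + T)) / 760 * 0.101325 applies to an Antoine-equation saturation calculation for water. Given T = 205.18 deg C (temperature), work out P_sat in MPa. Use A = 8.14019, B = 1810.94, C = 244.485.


P_sat = 10^(A - B/(C + T)) / 760 * 0.101325
P_sat = 10^(8.14019 - 1810.94/(244.485 + 205.18)) / 760 * 0.101325
P_sat = 1.7290 MPa


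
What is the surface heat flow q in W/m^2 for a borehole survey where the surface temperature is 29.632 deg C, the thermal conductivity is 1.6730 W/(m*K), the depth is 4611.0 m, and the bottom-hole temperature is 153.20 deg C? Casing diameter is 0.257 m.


Step 1: grad = (T_d - T_surf)/d * 1000 = (153.2 - 29.632)/4611.0 * 1000 = 26.79853 deg C/km
Step 2: q = k * grad / 1000 = 1.673 * 26.79853 / 1000 = 0.044834 W/m^2
q = 0.044834 W/m^2


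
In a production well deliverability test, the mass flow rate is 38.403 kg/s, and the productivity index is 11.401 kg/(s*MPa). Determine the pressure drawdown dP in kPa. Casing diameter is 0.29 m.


dP = mdot * 1000 / PI
dP = 38.403 * 1000 / 11.401
dP = 3368.4 kPa


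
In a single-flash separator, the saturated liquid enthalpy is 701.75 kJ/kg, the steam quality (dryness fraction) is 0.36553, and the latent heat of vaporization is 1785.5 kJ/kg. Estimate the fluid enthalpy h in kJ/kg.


h = hf + x * hfg
h = 701.75 + 0.36553 * 1785.5
h = 1354.4 kJ/kg


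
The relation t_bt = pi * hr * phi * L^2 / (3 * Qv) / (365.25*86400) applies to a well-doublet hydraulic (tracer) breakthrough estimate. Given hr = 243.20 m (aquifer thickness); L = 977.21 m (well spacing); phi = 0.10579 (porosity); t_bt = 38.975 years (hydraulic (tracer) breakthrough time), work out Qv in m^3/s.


Qv = pi*hr*phi*L^2 / (3*t_bt*365.25*86400)
Qv = pi*243.20*0.10579*977.21^2 / (3*38.975*365.25*86400)
Qv = 0.020918 m^3/s


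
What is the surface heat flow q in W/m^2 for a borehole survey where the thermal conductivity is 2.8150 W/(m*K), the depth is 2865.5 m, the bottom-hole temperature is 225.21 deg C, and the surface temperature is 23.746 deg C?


Step 1: grad = (T_d - T_surf)/d * 1000 = (225.21 - 23.746)/2865.5 * 1000 = 70.30675 deg C/km
Step 2: q = k * grad / 1000 = 2.815 * 70.30675 / 1000 = 0.19791 W/m^2
q = 0.19791 W/m^2


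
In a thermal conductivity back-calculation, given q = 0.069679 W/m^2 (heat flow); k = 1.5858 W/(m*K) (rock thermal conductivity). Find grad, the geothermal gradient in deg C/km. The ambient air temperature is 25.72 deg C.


grad = q / k * 1000
grad = 0.069679 / 1.5858 * 1000
grad = 43.939 deg C/km


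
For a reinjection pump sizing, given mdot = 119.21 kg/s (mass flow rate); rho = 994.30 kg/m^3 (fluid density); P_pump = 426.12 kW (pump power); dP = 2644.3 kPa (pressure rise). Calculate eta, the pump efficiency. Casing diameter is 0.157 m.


eta = mdot * dP / (rho * P_pump)
eta = 119.21 * 2644.3 / (994.30 * 426.12)
eta = 0.74400


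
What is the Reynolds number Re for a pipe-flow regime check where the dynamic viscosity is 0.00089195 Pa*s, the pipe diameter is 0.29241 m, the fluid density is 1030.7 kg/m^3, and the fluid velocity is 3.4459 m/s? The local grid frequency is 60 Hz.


Re = rho * vel * D / mu
Re = 1030.7 * 3.4459 * 0.29241 / 0.00089195
Re = 1.1644e+06


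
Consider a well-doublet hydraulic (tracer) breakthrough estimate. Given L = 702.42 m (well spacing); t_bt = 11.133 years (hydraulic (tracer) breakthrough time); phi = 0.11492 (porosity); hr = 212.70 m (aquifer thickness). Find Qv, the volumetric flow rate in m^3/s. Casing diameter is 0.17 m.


Qv = pi*hr*phi*L^2 / (3*t_bt*365.25*86400)
Qv = pi*212.70*0.11492*702.42^2 / (3*11.133*365.25*86400)
Qv = 0.035948 m^3/s


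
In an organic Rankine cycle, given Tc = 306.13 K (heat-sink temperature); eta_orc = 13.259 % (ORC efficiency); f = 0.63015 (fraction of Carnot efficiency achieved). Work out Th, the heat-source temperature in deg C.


Th = Tc / (1 - (eta_orc/100)/f)
Th = 306.13 / (1 - (13.259/100)/0.63015)
Th = 387.7077 K
Convert to deg C: 387.7077 - 273.15 = 114.56 deg C
Th = 114.56 deg C


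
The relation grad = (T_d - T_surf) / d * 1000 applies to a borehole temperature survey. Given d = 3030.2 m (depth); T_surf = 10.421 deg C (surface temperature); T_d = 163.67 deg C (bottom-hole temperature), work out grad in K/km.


grad = (T_d - T_surf) / d * 1000
grad = (163.67 - 10.421) / 3030.2 * 1000
grad = 50.57389 deg C/km
Convert: 50.57389 deg C/km * 1.0 = 50.574 K/km
grad = 50.574 K/km


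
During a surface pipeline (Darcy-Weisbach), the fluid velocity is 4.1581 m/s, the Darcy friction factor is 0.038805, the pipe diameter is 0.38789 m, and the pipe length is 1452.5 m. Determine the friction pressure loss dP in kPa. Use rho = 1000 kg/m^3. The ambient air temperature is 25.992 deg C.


dP = f * (L/D) * (rho*vel^2/2) / 1000
dP = 0.038805 * (1452.5/0.38789) * (1000*4.1581^2/2) / 1000
dP = 1256.2 kPa


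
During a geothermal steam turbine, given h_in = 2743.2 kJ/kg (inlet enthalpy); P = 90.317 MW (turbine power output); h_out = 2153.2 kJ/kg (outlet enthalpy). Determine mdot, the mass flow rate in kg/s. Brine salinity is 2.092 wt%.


mdot = P * 1000 / (h_in - h_out)
mdot = 90.317 * 1000 / (2743.2 - 2153.2)
mdot = 153.08 kg/s


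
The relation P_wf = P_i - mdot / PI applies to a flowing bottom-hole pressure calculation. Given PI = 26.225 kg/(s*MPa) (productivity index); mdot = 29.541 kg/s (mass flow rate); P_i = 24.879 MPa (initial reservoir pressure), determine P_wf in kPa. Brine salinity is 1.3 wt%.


P_wf = P_i - mdot / PI
P_wf = 24.879 - 29.541 / 26.225
P_wf = 23.75256 MPa
Convert: 23.75256 MPa * 1000.0 = 23753 kPa
P_wf = 23753 kPa


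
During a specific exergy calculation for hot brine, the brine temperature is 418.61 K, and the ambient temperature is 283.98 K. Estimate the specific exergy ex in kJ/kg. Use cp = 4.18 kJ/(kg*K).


ex = cp * ((T_b - T_0) - T_0 * ln(T_b/T_0))
ex = 4.18 * ((418.61 - 283.98) - 283.98 * ln(418.61/283.98))
ex = 102.14 kJ/kg


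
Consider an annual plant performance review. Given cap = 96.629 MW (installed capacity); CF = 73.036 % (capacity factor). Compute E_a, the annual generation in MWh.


E_a = CF / 100 * cap * 8760
E_a = 73.036 / 100 * 96.629 * 8760
E_a = 6.1823e+05 MWh


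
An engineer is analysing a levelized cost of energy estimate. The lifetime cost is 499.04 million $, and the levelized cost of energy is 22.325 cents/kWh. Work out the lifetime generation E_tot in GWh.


E_tot = C_tot / LCOE * 100
E_tot = 499.04 / 22.325 * 100
E_tot = 2235.3 GWh


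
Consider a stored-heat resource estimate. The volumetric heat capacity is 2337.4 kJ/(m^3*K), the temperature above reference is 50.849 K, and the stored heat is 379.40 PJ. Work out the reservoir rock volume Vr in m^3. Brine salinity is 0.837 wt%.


Vr = Q_s * 1e12 / (rhoc * dT)
Vr = 379.40 * 1e12 / (2337.4 * 50.849)
Vr = 3.1921e+09 m^3


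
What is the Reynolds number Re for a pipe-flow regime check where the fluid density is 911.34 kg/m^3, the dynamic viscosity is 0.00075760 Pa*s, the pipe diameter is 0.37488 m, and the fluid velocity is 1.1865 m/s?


Re = rho * vel * D / mu
Re = 911.34 * 1.1865 * 0.37488 / 0.00075760
Re = 5.3506e+05


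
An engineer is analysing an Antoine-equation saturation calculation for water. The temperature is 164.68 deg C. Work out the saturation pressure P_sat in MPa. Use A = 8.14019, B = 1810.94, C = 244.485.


P_sat = 10^(A - B/(C + T)) / 760 * 0.101325
P_sat = 10^(8.14019 - 1810.94/(244.485 + 164.68)) / 760 * 0.101325
P_sat = 0.69048 MPa


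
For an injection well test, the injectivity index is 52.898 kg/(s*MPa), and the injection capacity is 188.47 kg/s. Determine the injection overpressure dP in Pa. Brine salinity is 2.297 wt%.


dP = mdot * 1000 / II
dP = 188.47 * 1000 / 52.898
dP = 3562.895 kPa
Convert: 3562.895 kPa * 1000.0 = 3.5629e+06 Pa
dP = 3.5629e+06 Pa


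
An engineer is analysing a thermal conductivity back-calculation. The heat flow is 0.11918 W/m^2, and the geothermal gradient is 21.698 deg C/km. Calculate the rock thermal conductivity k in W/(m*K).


k = q / (grad / 1000)
k = 0.11918 / (21.698 / 1000)
k = 5.4927 W/(m*K)


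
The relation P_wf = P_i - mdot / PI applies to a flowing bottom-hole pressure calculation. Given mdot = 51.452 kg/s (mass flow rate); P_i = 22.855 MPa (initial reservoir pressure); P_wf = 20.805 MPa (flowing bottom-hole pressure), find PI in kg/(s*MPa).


PI = mdot / (P_i - P_wf)
PI = 51.452 / (22.855 - 20.805)
PI = 25.099 kg/(s*MPa)


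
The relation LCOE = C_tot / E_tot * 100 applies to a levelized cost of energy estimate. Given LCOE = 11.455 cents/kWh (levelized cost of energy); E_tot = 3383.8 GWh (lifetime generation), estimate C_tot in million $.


C_tot = LCOE / 100 * E_tot
C_tot = 11.455 / 100 * 3383.8
C_tot = 387.61 million $


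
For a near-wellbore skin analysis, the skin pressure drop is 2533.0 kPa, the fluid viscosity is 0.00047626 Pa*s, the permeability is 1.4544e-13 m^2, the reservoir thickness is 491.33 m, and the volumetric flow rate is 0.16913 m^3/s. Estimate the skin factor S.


S = dP_s * 1000 * 2*pi*k*hr / (q*mu)
S = 2533.0 * 1000 * 2*pi*1.4544e-13*491.33 / (0.16913*0.00047626)
S = 14.119


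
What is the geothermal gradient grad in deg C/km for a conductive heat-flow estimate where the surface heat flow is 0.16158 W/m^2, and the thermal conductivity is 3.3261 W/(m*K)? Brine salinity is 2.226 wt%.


grad = q * 1000 / k
grad = 0.16158 * 1000 / 3.3261
grad = 48.579 deg C/km


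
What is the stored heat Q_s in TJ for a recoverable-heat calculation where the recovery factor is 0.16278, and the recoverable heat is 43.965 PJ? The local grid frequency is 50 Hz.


Q_s = Q_rec / RF
Q_s = 43.965 / 0.16278
Q_s = 270.0885 PJ
Convert: 270.0885 PJ * 1000.0 = 2.7009e+05 TJ
Q_s = 2.7009e+05 TJ


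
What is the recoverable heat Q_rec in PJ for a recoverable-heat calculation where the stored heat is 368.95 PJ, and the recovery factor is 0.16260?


Q_rec = Q_s * RF
Q_rec = 368.95 * 0.16260
Q_rec = 59.991 PJ


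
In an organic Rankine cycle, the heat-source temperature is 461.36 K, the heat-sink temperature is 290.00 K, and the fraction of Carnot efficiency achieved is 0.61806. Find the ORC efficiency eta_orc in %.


eta_orc = (1 - Tc/Th) * f * 100
eta_orc = (1 - 290.00/461.36) * 0.61806 * 100
eta_orc = 22.956 %


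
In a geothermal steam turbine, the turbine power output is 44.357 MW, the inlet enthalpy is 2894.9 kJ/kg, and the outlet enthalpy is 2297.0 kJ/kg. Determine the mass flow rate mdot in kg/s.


mdot = P * 1000 / (h_in - h_out)
mdot = 44.357 * 1000 / (2894.9 - 2297.0)
mdot = 74.188 kg/s


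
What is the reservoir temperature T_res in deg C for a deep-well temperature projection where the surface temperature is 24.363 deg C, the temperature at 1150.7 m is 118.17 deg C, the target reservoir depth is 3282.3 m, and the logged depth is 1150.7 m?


Step 1: grad = (T_d1 - T_surf)/d1 * 1000 = (118.17 - 24.363)/1150.7 * 1000 = 81.52168 deg C/km
Step 2: T_res = T_surf + grad*d2/1000 = 24.363 + 81.52168*3282.3/1000 = 291.94 deg C
T_res = 291.94 deg C


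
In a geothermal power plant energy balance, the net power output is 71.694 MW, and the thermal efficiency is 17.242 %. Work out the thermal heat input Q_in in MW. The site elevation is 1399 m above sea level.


Q_in = W_net / (eta / 100)
Q_in = 71.694 / (17.242 / 100)
Q_in = 415.81 MW


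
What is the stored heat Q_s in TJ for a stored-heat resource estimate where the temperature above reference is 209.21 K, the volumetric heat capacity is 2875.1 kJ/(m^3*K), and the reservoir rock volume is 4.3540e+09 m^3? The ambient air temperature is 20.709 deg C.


Q_s = Vr * rhoc * dT / 1e12
Q_s = 4.3540e+09 * 2875.1 * 209.21 / 1e12
Q_s = 2618.930 PJ
Convert: 2618.930 PJ * 1000.0 = 2.6189e+06 TJ
Q_s = 2.6189e+06 TJ


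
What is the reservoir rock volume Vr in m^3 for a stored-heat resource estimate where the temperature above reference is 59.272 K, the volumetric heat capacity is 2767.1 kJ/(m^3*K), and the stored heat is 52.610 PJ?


Vr = Q_s * 1e12 / (rhoc * dT)
Vr = 52.610 * 1e12 / (2767.1 * 59.272)
Vr = 3.2077e+08 m^3


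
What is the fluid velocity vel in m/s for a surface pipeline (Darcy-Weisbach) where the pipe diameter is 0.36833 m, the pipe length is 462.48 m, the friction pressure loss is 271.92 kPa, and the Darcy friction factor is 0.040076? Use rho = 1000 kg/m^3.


vel = sqrt(dP*1000*2*D / (f*L*rho))
vel = sqrt(271.92*1000*2*0.36833 / (0.040076*462.48*1000))
vel = 3.2875 m/s


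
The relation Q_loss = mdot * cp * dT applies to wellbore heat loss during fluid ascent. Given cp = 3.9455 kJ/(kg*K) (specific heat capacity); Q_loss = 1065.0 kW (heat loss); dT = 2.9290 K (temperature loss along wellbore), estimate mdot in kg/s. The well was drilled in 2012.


mdot = Q_loss / (cp * dT)
mdot = 1065.0 / (3.9455 * 2.9290)
mdot = 92.157 kg/s
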